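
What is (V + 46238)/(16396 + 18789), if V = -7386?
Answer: 38852/35185 ≈ 1.1042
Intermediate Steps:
(V + 46238)/(16396 + 18789) = (-7386 + 46238)/(16396 + 18789) = 38852/35185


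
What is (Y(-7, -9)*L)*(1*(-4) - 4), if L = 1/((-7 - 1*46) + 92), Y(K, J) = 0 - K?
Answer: -56/39 ≈ -1.4359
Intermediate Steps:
Y(K, J) = -K
L = 1/39 (L = 1/((-7 - 46) + 92) = 1/(-53 + 92) = 1/39 ≈ 0.025641)
(Y(-7, -9)*L)*(1*(-4) - 4) = (-1*(-7)*(1/39))*(1*(-4) - 4) = (7*(1/39))*(-4 - 4) = (7/39)*(-8) = -56/39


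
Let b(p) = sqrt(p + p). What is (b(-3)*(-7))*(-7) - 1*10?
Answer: -10 + 49*I*sqrt(6) ≈ -10.0 + 120.03*I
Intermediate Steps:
b(p) = sqrt(2)*sqrt(p) (b(p) = sqrt(2*p) = sqrt(2)*sqrt(p))
(b(-3)*(-7))*(-7) - 1*10 = ((sqrt(2)*sqrt(-3))*(-7))*(-7) - 1*10 = ((sqrt(2)*(I*sqrt(3)))*(-7))*(-7) - 10 = ((I*sqrt(6))*(-7))*(-7) - 10 = -7*I*sqrt(6)*(-7) - 10 = 49*I*sqrt(6) - 10 = -10 + 49*I*sqrt(6)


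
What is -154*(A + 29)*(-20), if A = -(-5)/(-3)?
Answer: 252560/3 ≈ 84187.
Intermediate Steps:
A = -5/3 (A = -(-5)*(-1)/3 = -1*5/3 = -5/3 ≈ -1.6667)
-154*(A + 29)*(-20) = -154*(-5/3 + 29)*(-20) = -12628*(-20)/3 = -154*(-1640/3) = 252560/3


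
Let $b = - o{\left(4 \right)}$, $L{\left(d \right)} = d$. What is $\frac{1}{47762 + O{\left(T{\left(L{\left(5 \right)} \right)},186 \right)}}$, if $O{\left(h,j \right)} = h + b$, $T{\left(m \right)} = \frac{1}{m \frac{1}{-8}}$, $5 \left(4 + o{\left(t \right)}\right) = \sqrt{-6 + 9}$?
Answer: $\frac{1194110}{57035947681} + \frac{5 \sqrt{3}}{57035947681} \approx 2.0936 \cdot 10^{-5}$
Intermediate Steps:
$o{\left(t \right)} = -4 + \frac{\sqrt{3}}{5}$ ($o{\left(t \right)} = -4 + \frac{\sqrt{-6 + 9}}{5} = -4 + \frac{\sqrt{3}}{5}$)
$T{\left(m \right)} = - \frac{8}{m}$ ($T{\left(m \right)} = \frac{1}{m \left(- \frac{1}{8}\right)} = \frac{1}{\left(- \frac{1}{8}\right) m} = - \frac{8}{m}$)
$b = 4 - \frac{\sqrt{3}}{5}$ ($b = - (-4 + \frac{\sqrt{3}}{5}) = 4 - \frac{\sqrt{3}}{5} \approx 3.6536$)
$O{\left(h,j \right)} = 4 + h - \frac{\sqrt{3}}{5}$ ($O{\left(h,j \right)} = h + \left(4 - \frac{\sqrt{3}}{5}\right) = 4 + h - \frac{\sqrt{3}}{5}$)
$\frac{1}{47762 + O{\left(T{\left(L{\left(5 \right)} \right)},186 \right)}} = \frac{1}{47762 - \left(-4 + \frac{8}{5} + \frac{\sqrt{3}}{5}\right)} = \frac{1}{47762 - \left(- \frac{12}{5} + \frac{\sqrt{3}}{5}\right)} = \frac{1}{47762 + \left(\frac{12}{5} - \frac{\sqrt{3}}{5}\right)} = \frac{1}{\frac{238822}{5} - \frac{\sqrt{3}}{5}}$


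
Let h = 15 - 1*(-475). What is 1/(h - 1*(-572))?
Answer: 1/1062 ≈ 0.00094162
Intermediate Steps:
h = 490 (h = 15 + 475 = 490)
1/(h - 1*(-572)) = 1/(490 - 1*(-572)) = 1/(490 + 572) = 1/1062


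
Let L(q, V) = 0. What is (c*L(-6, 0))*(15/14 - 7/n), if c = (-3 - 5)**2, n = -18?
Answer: 0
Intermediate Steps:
c = 64 (c = (-8)**2 = 64)
(c*L(-6, 0))*(15/14 - 7/n) = (64*0)*(15/14 - 7/(-18)) = 0*(15*(1/14) - 7*(-1/18)) = 0*(15/14 + 7/18) = 0*(92/63) = 0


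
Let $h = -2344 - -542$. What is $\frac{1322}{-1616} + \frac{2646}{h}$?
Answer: $- \frac{1664545}{728008} \approx -2.2864$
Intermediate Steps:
$h = -1802$ ($h = -2344 + 542 = -1802$)
$\frac{1322}{-1616} + \frac{2646}{h} = \frac{1322}{-1616} + \frac{2646}{-1802} = 1322 \left(- \frac{1}{1616}\right) + 2646 \left(- \frac{1}{1802}\right) = - \frac{661}{808} - \frac{1323}{901} = - \frac{1664545}{728008}$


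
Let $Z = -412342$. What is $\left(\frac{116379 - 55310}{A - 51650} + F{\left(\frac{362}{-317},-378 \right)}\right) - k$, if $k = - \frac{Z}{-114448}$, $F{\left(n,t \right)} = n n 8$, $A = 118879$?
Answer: $\frac{251180124540649}{16808368152728} \approx 14.944$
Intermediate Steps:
$F{\left(n,t \right)} = 8 n^{2}$ ($F{\left(n,t \right)} = n^{2} \cdot 8 = 8 n^{2}$)
$k = - \frac{206171}{57224}$ ($k = - \frac{-412342}{-114448} = - \frac{\left(-412342\right) \left(-1\right)}{114448} = \left(-1\right) \frac{206171}{57224} = - \frac{206171}{57224} \approx -3.6029$)
$\left(\frac{116379 - 55310}{A - 51650} + F{\left(\frac{362}{-317},-378 \right)}\right) - k = \left(\frac{116379 - 55310}{118879 - 51650} + 8 \left(\frac{362}{-317}\right)^{2}\right) - - \frac{206171}{57224} = \left(\frac{61069}{67229} + 8 \left(362 \left(- \frac{1}{317}\right)\right)^{2}\right) + \frac{206171}{57224} = \left(61069 \cdot \frac{1}{67229} + 8 \left(- \frac{362}{317}\right)^{2}\right) + \frac{206171}{57224} = \left(\frac{61069}{67229} + 8 \cdot \frac{131044}{100489}\right) + \frac{206171}{57224} = \left(\frac{61069}{67229} + \frac{1048352}{100489}\right) + \frac{206171}{57224} = \frac{76616419349}{6755774981} + \frac{206171}{57224} = \frac{251180124540649}{16808368152728}$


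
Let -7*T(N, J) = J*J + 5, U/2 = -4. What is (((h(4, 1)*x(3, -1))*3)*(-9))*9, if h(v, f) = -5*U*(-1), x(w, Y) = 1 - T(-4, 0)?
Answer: 116640/7 ≈ 16663.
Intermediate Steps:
U = -8 (U = 2*(-4) = -8)
T(N, J) = -5/7 - J**2/7 (T(N, J) = -(J*J + 5)/7 = -(J**2 + 5)/7 = -(5 + J**2)/7 = -5/7 - J**2/7)
x(w, Y) = 12/7 (x(w, Y) = 1 - (-5/7 - 1/7*0**2) = 1 - (-5/7 - 1/7*0) = 1 - (-5/7 + 0) = 1 - 1*(-5/7) = 1 + 5/7 = 12/7)
h(v, f) = -40 (h(v, f) = -5*(-8)*(-1) = 40*(-1) = -40)
(((h(4, 1)*x(3, -1))*3)*(-9))*9 = ((-40*12/7*3)*(-9))*9 = (-480/7*3*(-9))*9 = -1440/7*(-9)*9 = (12960/7)*9 = 116640/7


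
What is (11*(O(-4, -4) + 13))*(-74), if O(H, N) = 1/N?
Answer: -20757/2 ≈ -10379.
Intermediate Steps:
O(H, N) = 1/N
(11*(O(-4, -4) + 13))*(-74) = (11*(1/(-4) + 13))*(-74) = (11*(-¼ + 13))*(-74) = (11*(51/4))*(-74) = (561/4)*(-74) = -20757/2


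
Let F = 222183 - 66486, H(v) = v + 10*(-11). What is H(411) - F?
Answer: -155396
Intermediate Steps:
H(v) = -110 + v (H(v) = v - 110 = -110 + v)
F = 155697
H(411) - F = (-110 + 411) - 1*155697 = 301 - 155697 = -155396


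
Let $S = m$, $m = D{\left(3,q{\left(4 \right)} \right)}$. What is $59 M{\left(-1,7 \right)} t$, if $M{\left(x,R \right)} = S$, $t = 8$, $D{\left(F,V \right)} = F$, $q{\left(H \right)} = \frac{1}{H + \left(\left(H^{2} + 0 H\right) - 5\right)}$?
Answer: $1416$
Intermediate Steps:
$q{\left(H \right)} = \frac{1}{-5 + H + H^{2}}$ ($q{\left(H \right)} = \frac{1}{H + \left(\left(H^{2} + 0\right) - 5\right)} = \frac{1}{H + \left(H^{2} - 5\right)} = \frac{1}{H + \left(-5 + H^{2}\right)} = \frac{1}{-5 + H + H^{2}}$)
$m = 3$
$S = 3$
$M{\left(x,R \right)} = 3$
$59 M{\left(-1,7 \right)} t = 59 \cdot 3 \cdot 8 = 177 \cdot 8 = 1416$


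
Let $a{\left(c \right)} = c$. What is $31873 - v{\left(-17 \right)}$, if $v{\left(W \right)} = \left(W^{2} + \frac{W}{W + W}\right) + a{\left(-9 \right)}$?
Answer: $\frac{63185}{2} \approx 31593.0$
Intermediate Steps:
$v{\left(W \right)} = - \frac{17}{2} + W^{2}$ ($v{\left(W \right)} = \left(W^{2} + \frac{W}{W + W}\right) - 9 = \left(W^{2} + \frac{W}{2 W}\right) - 9 = \left(W^{2} + \frac{1}{2 W} W\right) - 9 = \left(W^{2} + \frac{1}{2}\right) - 9 = \left(\frac{1}{2} + W^{2}\right) - 9 = - \frac{17}{2} + W^{2}$)
$31873 - v{\left(-17 \right)} = 31873 - \left(- \frac{17}{2} + \left(-17\right)^{2}\right) = 31873 - \left(- \frac{17}{2} + 289\right) = 31873 - \frac{561}{2} = \frac{63185}{2}$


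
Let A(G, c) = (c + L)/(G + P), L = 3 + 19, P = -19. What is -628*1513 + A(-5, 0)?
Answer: -11401979/12 ≈ -9.5017e+5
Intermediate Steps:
L = 22
A(G, c) = (22 + c)/(-19 + G) (A(G, c) = (c + 22)/(G - 19) = (22 + c)/(-19 + G))
-628*1513 + A(-5, 0) = -628*1513 + (22 + 0)/(-19 - 5) = -950164 + 22/(-24) = -950164 - 1/24*22 = -950164 - 11/12 = -11401979/12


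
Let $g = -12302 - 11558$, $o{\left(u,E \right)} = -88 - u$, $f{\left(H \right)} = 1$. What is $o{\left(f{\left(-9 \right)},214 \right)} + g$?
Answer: $-23949$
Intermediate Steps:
$g = -23860$ ($g = -12302 - 11558 = -23860$)
$o{\left(f{\left(-9 \right)},214 \right)} + g = \left(-88 - 1\right) - 23860 = -89 - 23860 = -23949$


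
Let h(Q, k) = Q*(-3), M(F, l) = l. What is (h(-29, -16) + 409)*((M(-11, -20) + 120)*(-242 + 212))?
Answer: -1488000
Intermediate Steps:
h(Q, k) = -3*Q
(h(-29, -16) + 409)*((M(-11, -20) + 120)*(-242 + 212)) = (-3*(-29) + 409)*((-20 + 120)*(-242 + 212)) = (87 + 409)*(100*(-30)) = 496*(-3000) = -1488000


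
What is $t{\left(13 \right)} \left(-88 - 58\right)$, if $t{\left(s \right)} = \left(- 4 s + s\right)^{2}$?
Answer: $-222066$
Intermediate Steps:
$t{\left(s \right)} = 9 s^{2}$ ($t{\left(s \right)} = \left(- 3 s\right)^{2} = 9 s^{2}$)
$t{\left(13 \right)} \left(-88 - 58\right) = 9 \cdot 13^{2} \left(-88 - 58\right) = 9 \cdot 169 \left(-146\right) = 1521 \left(-146\right) = -222066$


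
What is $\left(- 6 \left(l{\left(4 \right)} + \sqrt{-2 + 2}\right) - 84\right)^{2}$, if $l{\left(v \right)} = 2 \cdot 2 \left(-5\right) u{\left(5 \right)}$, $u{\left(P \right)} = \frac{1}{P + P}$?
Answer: $5184$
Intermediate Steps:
$u{\left(P \right)} = \frac{1}{2 P}$
$l{\left(v \right)} = -2$ ($l{\left(v \right)} = 2 \cdot 2 \left(-5\right) \frac{1}{2 \cdot 5} = 2 \left(- 10 \cdot \frac{1}{2} \cdot \frac{1}{5}\right) = 2 \left(\left(-10\right) \frac{1}{10}\right) = 2 \left(-1\right) = -2$)
$\left(- 6 \left(l{\left(4 \right)} + \sqrt{-2 + 2}\right) - 84\right)^{2} = \left(- 6 \left(-2 + \sqrt{-2 + 2}\right) - 84\right)^{2} = \left(- 6 \left(-2 + \sqrt{0}\right) - 84\right)^{2} = \left(- 6 \left(-2 + 0\right) - 84\right)^{2} = \left(\left(-6\right) \left(-2\right) - 84\right)^{2} = \left(12 - 84\right)^{2} = \left(-72\right)^{2} = 5184$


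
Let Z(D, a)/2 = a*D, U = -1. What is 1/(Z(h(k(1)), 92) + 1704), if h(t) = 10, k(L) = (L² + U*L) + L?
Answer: 1/3544 ≈ 0.00028217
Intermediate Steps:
k(L) = L² (k(L) = (L² - L) + L = L²)
Z(D, a) = 2*D*a (Z(D, a) = 2*(a*D) = 2*(D*a) = 2*D*a)
1/(Z(h(k(1)), 92) + 1704) = 1/(2*10*92 + 1704) = 1/(1840 + 1704) = 1/3544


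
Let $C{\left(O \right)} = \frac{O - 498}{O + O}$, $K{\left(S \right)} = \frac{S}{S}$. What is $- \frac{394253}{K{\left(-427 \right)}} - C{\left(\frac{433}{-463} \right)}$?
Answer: $- \frac{341654105}{866} \approx -3.9452 \cdot 10^{5}$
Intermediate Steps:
$K{\left(S \right)} = 1$
$C{\left(O \right)} = \frac{-498 + O}{2 O}$
$- \frac{394253}{K{\left(-427 \right)}} - C{\left(\frac{433}{-463} \right)} = - \frac{394253}{1} - \frac{-498 + \frac{433}{-463}}{2 \frac{433}{-463}} = \left(-394253\right) 1 - \frac{-498 + 433 \left(- \frac{1}{463}\right)}{2 \cdot 433 \left(- \frac{1}{463}\right)} = -394253 - \frac{-498 - \frac{433}{463}}{2 \left(- \frac{433}{463}\right)} = -394253 - \frac{1}{2} \left(- \frac{463}{433}\right) \left(- \frac{231007}{463}\right) = -394253 - \frac{231007}{866} = - \frac{341654105}{866}$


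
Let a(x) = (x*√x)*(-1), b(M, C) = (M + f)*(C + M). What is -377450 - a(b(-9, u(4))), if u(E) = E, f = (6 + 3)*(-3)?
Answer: -377450 + 1080*√5 ≈ -3.7504e+5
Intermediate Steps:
f = -27 (f = 9*(-3) = -27)
b(M, C) = (-27 + M)*(C + M) (b(M, C) = (M - 27)*(C + M) = (-27 + M)*(C + M))
a(x) = -x^(3/2) (a(x) = x^(3/2)*(-1) = -x^(3/2))
-377450 - a(b(-9, u(4))) = -377450 - (-1)*((-9)² - 27*4 - 27*(-9) + 4*(-9))^(3/2) = -377450 - (-1)*(81 - 108 + 243 - 36)^(3/2) = -377450 - (-1)*180^(3/2) = -377450 - (-1)*1080*√5 = -377450 - (-1080)*√5 = -377450 + 1080*√5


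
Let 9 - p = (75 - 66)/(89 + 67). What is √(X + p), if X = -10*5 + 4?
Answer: I*√25051/26 ≈ 6.0875*I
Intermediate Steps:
p = 465/52 (p = 9 - (75 - 66)/(89 + 67) = 9 - 9/156 = 9 - 1*3/52 = 9 - 3/52 = 465/52 ≈ 8.9423)
X = -46 (X = -50 + 4 = -46)
√(X + p) = √(-46 + 465/52) = √(-1927/52) = I*√25051/26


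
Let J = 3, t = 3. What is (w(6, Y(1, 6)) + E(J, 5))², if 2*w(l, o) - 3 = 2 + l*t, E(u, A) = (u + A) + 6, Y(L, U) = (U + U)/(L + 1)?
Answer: 2601/4 ≈ 650.25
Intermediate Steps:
Y(L, U) = 2*U/(1 + L) (Y(L, U) = (2*U)/(1 + L) = 2*U/(1 + L))
E(u, A) = 6 + A + u (E(u, A) = (A + u) + 6 = 6 + A + u)
w(l, o) = 5/2 + 3*l/2 (w(l, o) = 3/2 + (2 + l*3)/2 = 3/2 + (2 + 3*l)/2 = 3/2 + (1 + 3*l/2) = 5/2 + 3*l/2)
(w(6, Y(1, 6)) + E(J, 5))² = ((5/2 + (3/2)*6) + (6 + 5 + 3))² = ((5/2 + 9) + 14)² = (23/2 + 14)² = (51/2)² = 2601/4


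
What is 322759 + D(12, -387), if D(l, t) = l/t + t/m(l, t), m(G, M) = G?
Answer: 166526987/516 ≈ 3.2273e+5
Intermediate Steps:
D(l, t) = l/t + t/l
322759 + D(12, -387) = 322759 + (12/(-387) - 387/12) = 322759 + (12*(-1/387) - 387*1/12) = 322759 + (-4/129 - 129/4) = 322759 - 16657/516 = 166526987/516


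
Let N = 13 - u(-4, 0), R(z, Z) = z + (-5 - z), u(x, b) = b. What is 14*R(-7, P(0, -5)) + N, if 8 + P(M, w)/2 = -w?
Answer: -57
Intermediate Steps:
P(M, w) = -16 - 2*w (P(M, w) = -16 + 2*(-w) = -16 - 2*w)
R(z, Z) = -5
N = 13 (N = 13 - 1*0 = 13 + 0 = 13)
14*R(-7, P(0, -5)) + N = 14*(-5) + 13 = -70 + 13 = -57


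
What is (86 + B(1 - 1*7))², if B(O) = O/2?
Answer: 6889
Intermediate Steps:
B(O) = O/2 (B(O) = O*(½) = O/2)
(86 + B(1 - 1*7))² = (86 + (1 - 1*7)/2)² = (86 + (1 - 7)/2)² = (86 + (½)*(-6))² = (86 - 3)² = 83² = 6889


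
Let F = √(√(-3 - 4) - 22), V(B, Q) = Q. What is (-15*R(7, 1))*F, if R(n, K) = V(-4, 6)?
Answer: -90*√(-22 + I*√7) ≈ -25.338 - 422.9*I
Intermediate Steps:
R(n, K) = 6
F = √(-22 + I*√7) (F = √(√(-7) - 22) = √(I*√7 - 22) = √(-22 + I*√7) ≈ 0.28153 + 4.6989*I)
(-15*R(7, 1))*F = (-15*6)*√(-22 + I*√7) = -90*√(-22 + I*√7)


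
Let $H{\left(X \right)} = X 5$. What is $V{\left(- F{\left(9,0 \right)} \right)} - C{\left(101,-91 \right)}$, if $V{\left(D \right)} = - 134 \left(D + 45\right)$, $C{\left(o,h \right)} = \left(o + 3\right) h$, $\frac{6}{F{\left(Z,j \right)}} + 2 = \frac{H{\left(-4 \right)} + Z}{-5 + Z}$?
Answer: $\frac{62030}{19} \approx 3264.7$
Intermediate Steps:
$H{\left(X \right)} = 5 X$
$F{\left(Z,j \right)} = \frac{6}{-2 + \frac{-20 + Z}{-5 + Z}}$ ($F{\left(Z,j \right)} = \frac{6}{-2 + \frac{5 \left(-4\right) + Z}{-5 + Z}} = \frac{6}{-2 + \frac{-20 + Z}{-5 + Z}}$)
$C{\left(o,h \right)} = h \left(3 + o\right)$ ($C{\left(o,h \right)} = \left(3 + o\right) h = h \left(3 + o\right)$)
$V{\left(D \right)} = -6030 - 134 D$ ($V{\left(D \right)} = - 134 \left(45 + D\right) = -6030 - 134 D$)
$V{\left(- F{\left(9,0 \right)} \right)} - C{\left(101,-91 \right)} = \left(-6030 - 134 \left(- \frac{6 \left(5 - 9\right)}{10 + 9}\right)\right) - - 91 \left(3 + 101\right) = \left(-6030 - 134 \left(- \frac{6 \left(5 - 9\right)}{19}\right)\right) - \left(-91\right) 104 = \left(-6030 - 134 \left(- \frac{6 \left(-4\right)}{19}\right)\right) - -9464 = \left(-6030 - 134 \left(\left(-1\right) \left(- \frac{24}{19}\right)\right)\right) + 9464 = \left(-6030 - \frac{3216}{19}\right) + 9464 = - \frac{117786}{19} + 9464 = \frac{62030}{19}$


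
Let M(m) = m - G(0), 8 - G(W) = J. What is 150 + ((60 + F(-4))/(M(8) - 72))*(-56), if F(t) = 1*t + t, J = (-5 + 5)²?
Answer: 1714/9 ≈ 190.44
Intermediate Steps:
J = 0 (J = 0² = 0)
G(W) = 8 (G(W) = 8 - 1*0 = 8 + 0 = 8)
M(m) = -8 + m (M(m) = m - 1*8 = m - 8 = -8 + m)
F(t) = 2*t (F(t) = t + t = 2*t)
150 + ((60 + F(-4))/(M(8) - 72))*(-56) = 150 + ((60 + 2*(-4))/((-8 + 8) - 72))*(-56) = 150 + ((60 - 8)/(0 - 72))*(-56) = 150 + (52/(-72))*(-56) = 150 + (52*(-1/72))*(-56) = 150 - 13/18*(-56) = 150 + 364/9 = 1714/9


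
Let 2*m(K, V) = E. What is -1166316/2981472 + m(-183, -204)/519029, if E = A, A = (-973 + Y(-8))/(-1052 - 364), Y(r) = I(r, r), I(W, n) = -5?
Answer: -744077021983/1902099071054 ≈ -0.39119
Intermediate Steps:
Y(r) = -5
A = 163/236 (A = (-973 - 5)/(-1052 - 364) = -978/(-1416) = -978*(-1/1416) = 163/236 ≈ 0.69068)
E = 163/236 ≈ 0.69068
m(K, V) = 163/472 (m(K, V) = (½)*(163/236) = 163/472)
-1166316/2981472 + m(-183, -204)/519029 = -1166316/2981472 + (163/472)/519029 = -1166316*1/2981472 + (163/472)*(1/519029) = -97193/248456 + 163/244981688 = -744077021983/1902099071054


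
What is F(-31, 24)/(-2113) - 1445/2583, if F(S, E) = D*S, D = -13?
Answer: -4094234/5457879 ≈ -0.75015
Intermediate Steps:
F(S, E) = -13*S
F(-31, 24)/(-2113) - 1445/2583 = -13*(-31)/(-2113) - 1445/2583 = 403*(-1/2113) - 1445*1/2583 = -403/2113 - 1445/2583 = -4094234/5457879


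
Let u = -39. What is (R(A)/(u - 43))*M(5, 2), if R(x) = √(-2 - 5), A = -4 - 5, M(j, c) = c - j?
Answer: 3*I*√7/82 ≈ 0.096796*I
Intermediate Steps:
A = -9
R(x) = I*√7 (R(x) = √(-7) = I*√7)
(R(A)/(u - 43))*M(5, 2) = ((I*√7)/(-39 - 43))*(2 - 1*5) = ((I*√7)/(-82))*(2 - 5) = ((I*√7)*(-1/82))*(-3) = -I*√7/82*(-3) = 3*I*√7/82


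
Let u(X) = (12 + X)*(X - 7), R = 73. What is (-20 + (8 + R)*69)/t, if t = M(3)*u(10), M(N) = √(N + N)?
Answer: 5569*√6/396 ≈ 34.448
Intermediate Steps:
u(X) = (-7 + X)*(12 + X) (u(X) = (12 + X)*(-7 + X) = (-7 + X)*(12 + X))
M(N) = √2*√N (M(N) = √(2*N) = √2*√N)
t = 66*√6 (t = (√2*√3)*(-84 + 10² + 5*10) = √6*(-84 + 100 + 50) = √6*66 = 66*√6 ≈ 161.67)
(-20 + (8 + R)*69)/t = (-20 + (8 + 73)*69)/((66*√6)) = (-20 + 81*69)*(√6/396) = (-20 + 5589)*(√6/396) = 5569*(√6/396) = 5569*√6/396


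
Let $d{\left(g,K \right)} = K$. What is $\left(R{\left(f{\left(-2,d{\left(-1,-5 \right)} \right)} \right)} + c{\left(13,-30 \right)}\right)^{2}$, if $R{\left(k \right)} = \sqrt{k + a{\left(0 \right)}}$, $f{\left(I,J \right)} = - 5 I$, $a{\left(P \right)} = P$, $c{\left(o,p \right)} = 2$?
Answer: $\left(2 + \sqrt{10}\right)^{2} \approx 26.649$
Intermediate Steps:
$R{\left(k \right)} = \sqrt{k}$ ($R{\left(k \right)} = \sqrt{k + 0} = \sqrt{k}$)
$\left(R{\left(f{\left(-2,d{\left(-1,-5 \right)} \right)} \right)} + c{\left(13,-30 \right)}\right)^{2} = \left(\sqrt{\left(-5\right) \left(-2\right)} + 2\right)^{2} = \left(\sqrt{10} + 2\right)^{2} = \left(2 + \sqrt{10}\right)^{2}$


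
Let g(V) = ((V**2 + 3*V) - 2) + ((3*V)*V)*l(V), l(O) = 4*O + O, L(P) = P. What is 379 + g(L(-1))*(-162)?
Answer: 3457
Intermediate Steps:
l(O) = 5*O
g(V) = -2 + V**2 + 3*V + 15*V**3 (g(V) = ((V**2 + 3*V) - 2) + ((3*V)*V)*(5*V) = (-2 + V**2 + 3*V) + (3*V**2)*(5*V) = (-2 + V**2 + 3*V) + 15*V**3 = -2 + V**2 + 3*V + 15*V**3)
379 + g(L(-1))*(-162) = 379 + (-2 + (-1)**2 + 3*(-1) + 15*(-1)**3)*(-162) = 379 + (-2 + 1 - 3 + 15*(-1))*(-162) = 379 + (-2 + 1 - 3 - 15)*(-162) = 379 - 19*(-162) = 379 + 3078 = 3457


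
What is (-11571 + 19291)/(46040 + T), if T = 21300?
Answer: 386/3367 ≈ 0.11464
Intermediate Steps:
(-11571 + 19291)/(46040 + T) = (-11571 + 19291)/(46040 + 21300) = 7720/67340 = 7720*(1/67340) = 386/3367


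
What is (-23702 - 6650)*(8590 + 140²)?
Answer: -855622880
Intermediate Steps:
(-23702 - 6650)*(8590 + 140²) = -30352*(8590 + 19600) = -30352*28190 = -855622880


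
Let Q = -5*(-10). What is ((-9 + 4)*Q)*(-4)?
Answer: 1000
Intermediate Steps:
Q = 50
((-9 + 4)*Q)*(-4) = ((-9 + 4)*50)*(-4) = -5*50*(-4) = -250*(-4) = 1000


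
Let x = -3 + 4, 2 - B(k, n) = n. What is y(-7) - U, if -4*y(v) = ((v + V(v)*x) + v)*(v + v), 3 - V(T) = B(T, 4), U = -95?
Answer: 127/2 ≈ 63.500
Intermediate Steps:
B(k, n) = 2 - n
x = 1
V(T) = 5 (V(T) = 3 - (2 - 1*4) = 3 - (2 - 4) = 3 - 1*(-2) = 3 + 2 = 5)
y(v) = -v*(5 + 2*v)/2 (y(v) = -((v + 5*1) + v)*(v + v)/4 = -((v + 5) + v)*2*v/4 = -((5 + v) + v)*2*v/4 = -(5 + 2*v)*2*v/4 = -v*(5 + 2*v)/2)
y(-7) - U = -1/2*(-7)*(5 + 2*(-7)) - 1*(-95) = -1/2*(-7)*(5 - 14) + 95 = -1/2*(-7)*(-9) + 95 = -63/2 + 95 = 127/2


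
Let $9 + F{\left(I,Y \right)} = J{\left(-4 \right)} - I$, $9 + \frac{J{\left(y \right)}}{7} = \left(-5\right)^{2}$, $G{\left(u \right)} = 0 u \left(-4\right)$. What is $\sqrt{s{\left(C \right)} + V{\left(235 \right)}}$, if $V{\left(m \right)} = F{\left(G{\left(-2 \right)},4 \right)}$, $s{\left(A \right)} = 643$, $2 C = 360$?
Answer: $\sqrt{746} \approx 27.313$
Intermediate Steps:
$C = 180$ ($C = \frac{1}{2} \cdot 360 = 180$)
$G{\left(u \right)} = 0$ ($G{\left(u \right)} = 0 \left(-4\right) = 0$)
$J{\left(y \right)} = 112$ ($J{\left(y \right)} = -63 + 7 \left(-5\right)^{2} = -63 + 7 \cdot 25 = -63 + 175 = 112$)
$F{\left(I,Y \right)} = 103 - I$ ($F{\left(I,Y \right)} = -9 - \left(-112 + I\right) = 103 - I$)
$V{\left(m \right)} = 103$ ($V{\left(m \right)} = 103 - 0 = 103 + 0 = 103$)
$\sqrt{s{\left(C \right)} + V{\left(235 \right)}} = \sqrt{643 + 103} = \sqrt{746}$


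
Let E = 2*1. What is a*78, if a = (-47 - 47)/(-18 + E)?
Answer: 1833/4 ≈ 458.25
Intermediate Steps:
E = 2
a = 47/8 (a = (-47 - 47)/(-18 + 2) = -94/(-16) = -94*(-1/16) = 47/8 ≈ 5.8750)
a*78 = (47/8)*78 = 1833/4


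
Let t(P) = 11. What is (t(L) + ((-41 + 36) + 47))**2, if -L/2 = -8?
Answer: 2809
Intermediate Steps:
L = 16 (L = -2*(-8) = 16)
(t(L) + ((-41 + 36) + 47))**2 = (11 + ((-41 + 36) + 47))**2 = (11 + (-5 + 47))**2 = (11 + 42)**2 = 53**2 = 2809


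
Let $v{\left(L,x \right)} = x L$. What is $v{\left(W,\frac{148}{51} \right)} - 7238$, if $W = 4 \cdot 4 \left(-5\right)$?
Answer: $- \frac{380978}{51} \approx -7470.2$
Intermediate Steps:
$W = -80$ ($W = 16 \left(-5\right) = -80$)
$v{\left(L,x \right)} = L x$
$v{\left(W,\frac{148}{51} \right)} - 7238 = - 80 \cdot \frac{148}{51} - 7238 = - 80 \cdot 148 \cdot \frac{1}{51} - 7238 = \left(-80\right) \frac{148}{51} - 7238 = - \frac{11840}{51} - 7238 = - \frac{380978}{51}$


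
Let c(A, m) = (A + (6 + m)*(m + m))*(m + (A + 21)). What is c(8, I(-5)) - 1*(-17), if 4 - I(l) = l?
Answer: 10581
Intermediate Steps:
I(l) = 4 - l
c(A, m) = (A + 2*m*(6 + m))*(21 + A + m) (c(A, m) = (A + (6 + m)*(2*m))*(m + (21 + A)) = (A + 2*m*(6 + m))*(21 + A + m))
c(8, I(-5)) - 1*(-17) = (8² + 2*(4 - 1*(-5))³ + 21*8 + 54*(4 - 1*(-5))² + 252*(4 - 1*(-5)) + 2*8*(4 - 1*(-5))² + 13*8*(4 - 1*(-5))) - 1*(-17) = (64 + 2*(4 + 5)³ + 168 + 54*(4 + 5)² + 252*(4 + 5) + 2*8*(4 + 5)² + 13*8*(4 + 5)) + 17 = (64 + 2*9³ + 168 + 54*9² + 252*9 + 2*8*9² + 13*8*9) + 17 = (64 + 2*729 + 168 + 54*81 + 2268 + 2*8*81 + 936) + 17 = (64 + 1458 + 168 + 4374 + 2268 + 1296 + 936) + 17 = 10564 + 17 = 10581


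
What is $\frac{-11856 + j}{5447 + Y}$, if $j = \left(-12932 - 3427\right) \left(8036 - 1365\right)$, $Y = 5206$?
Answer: $- \frac{36380915}{3551} \approx -10245.0$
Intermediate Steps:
$j = -109130889$ ($j = \left(-16359\right) 6671 = -109130889$)
$\frac{-11856 + j}{5447 + Y} = \frac{-11856 - 109130889}{5447 + 5206} = - \frac{109142745}{10653} = \left(-109142745\right) \frac{1}{10653} = - \frac{36380915}{3551}$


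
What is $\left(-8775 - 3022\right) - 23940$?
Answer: $-35737$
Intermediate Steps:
$\left(-8775 - 3022\right) - 23940 = -11797 - 23940 = -35737$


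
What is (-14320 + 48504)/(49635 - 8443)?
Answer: 4273/5149 ≈ 0.82987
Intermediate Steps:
(-14320 + 48504)/(49635 - 8443) = 34184/41192 = 34184*(1/41192) = 4273/5149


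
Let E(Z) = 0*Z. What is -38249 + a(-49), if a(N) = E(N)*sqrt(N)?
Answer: -38249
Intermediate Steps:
E(Z) = 0
a(N) = 0 (a(N) = 0*sqrt(N) = 0)
-38249 + a(-49) = -38249 + 0 = -38249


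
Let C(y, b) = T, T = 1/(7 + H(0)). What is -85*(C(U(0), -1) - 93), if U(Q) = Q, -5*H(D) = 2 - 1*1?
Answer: 15785/2 ≈ 7892.5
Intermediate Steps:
H(D) = -1/5 (H(D) = -(2 - 1*1)/5 = -(2 - 1)/5 = -1/5*1 = -1/5)
T = 5/34 (T = 1/(7 - 1/5) = 1/(34/5) = 5/34 ≈ 0.14706)
C(y, b) = 5/34
-85*(C(U(0), -1) - 93) = -85*(5/34 - 93) = -85*(-3157/34) = 15785/2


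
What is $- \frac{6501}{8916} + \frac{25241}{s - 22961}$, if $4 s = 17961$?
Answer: $- \frac{460169469}{219580276} \approx -2.0957$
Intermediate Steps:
$s = \frac{17961}{4}$ ($s = \frac{1}{4} \cdot 17961 = \frac{17961}{4} \approx 4490.3$)
$- \frac{6501}{8916} + \frac{25241}{s - 22961} = - \frac{6501}{8916} + \frac{25241}{\frac{17961}{4} - 22961} = \left(-6501\right) \frac{1}{8916} + \frac{25241}{- \frac{73883}{4}} = - \frac{2167}{2972} + 25241 \left(- \frac{4}{73883}\right) = - \frac{2167}{2972} - \frac{100964}{73883} = - \frac{460169469}{219580276}$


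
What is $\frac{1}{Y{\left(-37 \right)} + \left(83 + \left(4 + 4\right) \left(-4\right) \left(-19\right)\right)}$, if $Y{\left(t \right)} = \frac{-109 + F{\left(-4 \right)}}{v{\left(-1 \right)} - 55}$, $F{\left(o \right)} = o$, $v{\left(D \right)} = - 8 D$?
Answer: $\frac{47}{32590} \approx 0.0014422$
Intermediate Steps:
$Y{\left(t \right)} = \frac{113}{47}$ ($Y{\left(t \right)} = \frac{-109 - 4}{\left(-8\right) \left(-1\right) - 55} = - \frac{113}{8 - 55} = - \frac{113}{-47} = \left(-113\right) \left(- \frac{1}{47}\right) = \frac{113}{47}$)
$\frac{1}{Y{\left(-37 \right)} + \left(83 + \left(4 + 4\right) \left(-4\right) \left(-19\right)\right)} = \frac{1}{\frac{113}{47} + \left(83 + \left(4 + 4\right) \left(-4\right) \left(-19\right)\right)} = \frac{1}{\frac{113}{47} + \left(83 + 8 \left(-4\right) \left(-19\right)\right)} = \frac{1}{\frac{113}{47} + \left(83 - -608\right)} = \frac{1}{\frac{113}{47} + \left(83 + 608\right)} = \frac{1}{\frac{113}{47} + 691} = \frac{1}{\frac{32590}{47}} = \frac{47}{32590}$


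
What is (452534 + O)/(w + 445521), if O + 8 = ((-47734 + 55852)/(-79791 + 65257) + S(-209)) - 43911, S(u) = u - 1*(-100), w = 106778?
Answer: 2968609043/4013556833 ≈ 0.73965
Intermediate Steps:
S(u) = 100 + u (S(u) = u + 100 = 100 + u)
O = -319955535/7267 (O = -8 + (((-47734 + 55852)/(-79791 + 65257) + (100 - 209)) - 43911) = -8 + ((8118/(-14534) - 109) - 43911) = -8 + ((8118*(-1/14534) - 109) - 43911) = -8 + ((-4059/7267 - 109) - 43911) = -8 + (-796162/7267 - 43911) = -8 - 319897399/7267 = -319955535/7267 ≈ -44029.)
(452534 + O)/(w + 445521) = (452534 - 319955535/7267)/(106778 + 445521) = (2968609043/7267)/552299 = (2968609043/7267)*(1/552299) = 2968609043/4013556833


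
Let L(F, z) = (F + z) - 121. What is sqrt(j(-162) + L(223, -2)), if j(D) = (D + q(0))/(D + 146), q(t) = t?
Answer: sqrt(1762)/4 ≈ 10.494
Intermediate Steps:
L(F, z) = -121 + F + z
j(D) = D/(146 + D) (j(D) = (D + 0)/(D + 146) = D/(146 + D))
sqrt(j(-162) + L(223, -2)) = sqrt(-162/(146 - 162) + (-121 + 223 - 2)) = sqrt(-162/(-16) + 100) = sqrt(-162*(-1/16) + 100) = sqrt(81/8 + 100) = sqrt(881/8) = sqrt(1762)/4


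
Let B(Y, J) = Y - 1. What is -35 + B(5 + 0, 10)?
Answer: -31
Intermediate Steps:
B(Y, J) = -1 + Y
-35 + B(5 + 0, 10) = -35 + (-1 + (5 + 0)) = -35 + (-1 + 5) = -35 + 4 = -31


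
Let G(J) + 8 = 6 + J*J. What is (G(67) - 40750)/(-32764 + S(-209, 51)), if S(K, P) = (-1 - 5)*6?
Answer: 36263/32800 ≈ 1.1056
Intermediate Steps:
G(J) = -2 + J² (G(J) = -8 + (6 + J*J) = -8 + (6 + J²) = -2 + J²)
S(K, P) = -36 (S(K, P) = -6*6 = -36)
(G(67) - 40750)/(-32764 + S(-209, 51)) = ((-2 + 67²) - 40750)/(-32764 - 36) = ((-2 + 4489) - 40750)/(-32800) = (4487 - 40750)*(-1/32800) = -36263*(-1/32800) = 36263/32800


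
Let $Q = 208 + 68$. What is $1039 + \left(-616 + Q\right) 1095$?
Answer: $-371261$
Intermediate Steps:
$Q = 276$
$1039 + \left(-616 + Q\right) 1095 = 1039 + \left(-616 + 276\right) 1095 = 1039 - 372300 = -371261$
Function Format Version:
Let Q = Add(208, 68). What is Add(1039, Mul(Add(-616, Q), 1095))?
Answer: -371261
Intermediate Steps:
Q = 276
Add(1039, Mul(Add(-616, Q), 1095)) = Add(1039, Mul(Add(-616, 276), 1095)) = Add(1039, Mul(-340, 1095)) = Add(1039, -372300) = -371261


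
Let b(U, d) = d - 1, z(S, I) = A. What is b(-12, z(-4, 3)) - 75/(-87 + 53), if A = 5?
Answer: 211/34 ≈ 6.2059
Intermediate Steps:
z(S, I) = 5
b(U, d) = -1 + d
b(-12, z(-4, 3)) - 75/(-87 + 53) = (-1 + 5) - 75/(-87 + 53) = 4 - 75/(-34) = 4 - 75*(-1/34) = 4 + 75/34 = 211/34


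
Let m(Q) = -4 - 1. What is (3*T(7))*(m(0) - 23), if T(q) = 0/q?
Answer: 0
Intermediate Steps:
m(Q) = -5
T(q) = 0
(3*T(7))*(m(0) - 23) = (3*0)*(-5 - 23) = 0*(-28) = 0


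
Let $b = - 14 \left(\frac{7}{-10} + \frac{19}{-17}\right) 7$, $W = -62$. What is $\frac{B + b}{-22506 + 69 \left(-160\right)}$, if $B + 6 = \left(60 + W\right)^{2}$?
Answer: $- \frac{14971}{2851410} \approx -0.0052504$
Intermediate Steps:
$B = -2$ ($B = -6 + \left(60 - 62\right)^{2} = -6 + \left(-2\right)^{2} = -6 + 4 = -2$)
$b = \frac{15141}{85}$ ($b = - 14 \left(7 \left(- \frac{1}{10}\right) + 19 \left(- \frac{1}{17}\right)\right) 7 = - 14 \left(- \frac{7}{10} - \frac{19}{17}\right) 7 = \left(-14\right) \left(- \frac{309}{170}\right) 7 = \frac{2163}{85} \cdot 7 = \frac{15141}{85} \approx 178.13$)
$\frac{B + b}{-22506 + 69 \left(-160\right)} = \frac{-2 + \frac{15141}{85}}{-22506 + 69 \left(-160\right)} = \frac{14971}{85 \left(-22506 - 11040\right)} = \frac{14971}{85 \left(-33546\right)} = \frac{14971}{85} \left(- \frac{1}{33546}\right) = - \frac{14971}{2851410}$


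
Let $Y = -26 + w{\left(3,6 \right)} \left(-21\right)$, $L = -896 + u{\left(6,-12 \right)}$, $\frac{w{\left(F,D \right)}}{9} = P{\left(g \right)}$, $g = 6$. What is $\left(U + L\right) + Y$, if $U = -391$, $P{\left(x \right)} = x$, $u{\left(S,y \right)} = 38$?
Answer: $-2409$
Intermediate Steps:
$w{\left(F,D \right)} = 54$ ($w{\left(F,D \right)} = 9 \cdot 6 = 54$)
$L = -858$ ($L = -896 + 38 = -858$)
$Y = -1160$ ($Y = -26 + 54 \left(-21\right) = -26 - 1134 = -1160$)
$\left(U + L\right) + Y = \left(-391 - 858\right) - 1160 = -1249 - 1160 = -2409$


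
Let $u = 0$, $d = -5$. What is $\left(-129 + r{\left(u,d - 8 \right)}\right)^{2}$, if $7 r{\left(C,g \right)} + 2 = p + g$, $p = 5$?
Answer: $\frac{833569}{49} \approx 17012.0$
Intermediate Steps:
$r{\left(C,g \right)} = \frac{3}{7} + \frac{g}{7}$ ($r{\left(C,g \right)} = - \frac{2}{7} + \frac{5 + g}{7} = - \frac{2}{7} + \left(\frac{5}{7} + \frac{g}{7}\right) = \frac{3}{7} + \frac{g}{7}$)
$\left(-129 + r{\left(u,d - 8 \right)}\right)^{2} = \left(-129 + \left(\frac{3}{7} + \frac{-5 - 8}{7}\right)\right)^{2} = \left(-129 + \left(\frac{3}{7} + \frac{1}{7} \left(-13\right)\right)\right)^{2} = \left(-129 + \left(\frac{3}{7} - \frac{13}{7}\right)\right)^{2} = \left(-129 - \frac{10}{7}\right)^{2} = \left(- \frac{913}{7}\right)^{2} = \frac{833569}{49}$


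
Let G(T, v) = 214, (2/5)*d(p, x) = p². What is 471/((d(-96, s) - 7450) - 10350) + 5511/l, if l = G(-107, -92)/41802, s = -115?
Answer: 603571604037/560680 ≈ 1.0765e+6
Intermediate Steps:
d(p, x) = 5*p²/2
l = 107/20901 (l = 214/41802 = 214*(1/41802) = 107/20901 ≈ 0.0051194)
471/((d(-96, s) - 7450) - 10350) + 5511/l = 471/(((5/2)*(-96)² - 7450) - 10350) + 5511/(107/20901) = 471/(((5/2)*9216 - 7450) - 10350) + 5511*(20901/107) = 471/((23040 - 7450) - 10350) + 115185411/107 = 471/(15590 - 10350) + 115185411/107 = 471/5240 + 115185411/107 = 603571604037/560680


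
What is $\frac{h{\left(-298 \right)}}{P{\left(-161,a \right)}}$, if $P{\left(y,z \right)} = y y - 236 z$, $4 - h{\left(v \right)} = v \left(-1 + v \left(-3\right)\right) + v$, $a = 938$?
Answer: $- \frac{266416}{195447} \approx -1.3631$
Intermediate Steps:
$h{\left(v \right)} = 4 - v - v \left(-1 - 3 v\right)$ ($h{\left(v \right)} = 4 - \left(v \left(-1 + v \left(-3\right)\right) + v\right) = 4 - \left(v \left(-1 - 3 v\right) + v\right) = 4 - \left(v + v \left(-1 - 3 v\right)\right) = 4 - v - v \left(-1 - 3 v\right)$)
$P{\left(y,z \right)} = y^{2} - 236 z$
$\frac{h{\left(-298 \right)}}{P{\left(-161,a \right)}} = \frac{4 + 3 \left(-298\right)^{2}}{\left(-161\right)^{2} - 221368} = \frac{4 + 3 \cdot 88804}{25921 - 221368} = \frac{4 + 266412}{-195447} = 266416 \left(- \frac{1}{195447}\right) = - \frac{266416}{195447}$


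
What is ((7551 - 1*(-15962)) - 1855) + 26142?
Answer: 47800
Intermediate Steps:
((7551 - 1*(-15962)) - 1855) + 26142 = ((7551 + 15962) - 1855) + 26142 = (23513 - 1855) + 26142 = 21658 + 26142 = 47800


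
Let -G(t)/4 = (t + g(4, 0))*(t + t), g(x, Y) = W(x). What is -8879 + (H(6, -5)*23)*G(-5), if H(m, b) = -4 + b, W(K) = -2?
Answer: 49081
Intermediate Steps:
g(x, Y) = -2
G(t) = -8*t*(-2 + t) (G(t) = -4*(t - 2)*(t + t) = -4*(-2 + t)*2*t = -8*t*(-2 + t))
-8879 + (H(6, -5)*23)*G(-5) = -8879 + ((-4 - 5)*23)*(8*(-5)*(2 - 1*(-5))) = -8879 + (-9*23)*(8*(-5)*(2 + 5)) = -8879 - 1656*(-5)*7 = -8879 - 207*(-280) = -8879 + 57960 = 49081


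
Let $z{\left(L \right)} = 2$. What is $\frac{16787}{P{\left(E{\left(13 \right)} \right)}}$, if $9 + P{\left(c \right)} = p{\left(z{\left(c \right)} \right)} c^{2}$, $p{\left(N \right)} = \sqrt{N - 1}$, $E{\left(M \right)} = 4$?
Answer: $\frac{16787}{7} \approx 2398.1$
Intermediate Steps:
$p{\left(N \right)} = \sqrt{-1 + N}$
$P{\left(c \right)} = -9 + c^{2}$ ($P{\left(c \right)} = -9 + \sqrt{-1 + 2} c^{2} = -9 + \sqrt{1} c^{2} = -9 + 1 c^{2} = -9 + c^{2}$)
$\frac{16787}{P{\left(E{\left(13 \right)} \right)}} = \frac{16787}{-9 + 4^{2}} = \frac{16787}{-9 + 16} = \frac{16787}{7}$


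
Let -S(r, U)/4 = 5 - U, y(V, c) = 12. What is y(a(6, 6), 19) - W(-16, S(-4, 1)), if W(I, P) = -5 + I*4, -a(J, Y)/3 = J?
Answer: 81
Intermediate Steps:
a(J, Y) = -3*J
S(r, U) = -20 + 4*U (S(r, U) = -4*(5 - U) = -20 + 4*U)
W(I, P) = -5 + 4*I
y(a(6, 6), 19) - W(-16, S(-4, 1)) = 12 - (-5 + 4*(-16)) = 12 - (-5 - 64) = 12 - 1*(-69) = 12 + 69 = 81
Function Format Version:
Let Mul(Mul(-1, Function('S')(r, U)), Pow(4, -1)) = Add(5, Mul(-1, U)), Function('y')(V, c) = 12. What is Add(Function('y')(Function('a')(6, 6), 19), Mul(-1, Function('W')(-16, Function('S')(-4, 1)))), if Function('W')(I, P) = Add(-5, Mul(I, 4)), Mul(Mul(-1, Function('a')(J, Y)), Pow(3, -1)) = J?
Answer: 81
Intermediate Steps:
Function('a')(J, Y) = Mul(-3, J)
Function('S')(r, U) = Add(-20, Mul(4, U)) (Function('S')(r, U) = Mul(-4, Add(5, Mul(-1, U))) = Add(-20, Mul(4, U)))
Function('W')(I, P) = Add(-5, Mul(4, I))
Add(Function('y')(Function('a')(6, 6), 19), Mul(-1, Function('W')(-16, Function('S')(-4, 1)))) = Add(12, Mul(-1, Add(-5, Mul(4, -16)))) = Add(12, Mul(-1, Add(-5, -64))) = Add(12, Mul(-1, -69)) = Add(12, 69) = 81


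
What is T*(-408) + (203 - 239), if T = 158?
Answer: -64500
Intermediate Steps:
T*(-408) + (203 - 239) = 158*(-408) + (203 - 239) = -64464 - 36 = -64500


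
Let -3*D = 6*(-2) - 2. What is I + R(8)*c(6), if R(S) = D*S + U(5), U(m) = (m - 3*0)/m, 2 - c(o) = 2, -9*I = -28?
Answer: 28/9 ≈ 3.1111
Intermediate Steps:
I = 28/9 (I = -⅑*(-28) = 28/9 ≈ 3.1111)
c(o) = 0 (c(o) = 2 - 1*2 = 2 - 2 = 0)
D = 14/3 (D = -(6*(-2) - 2)/3 = -(-12 - 2)/3 = -⅓*(-14) = 14/3 ≈ 4.6667)
U(m) = 1 (U(m) = (m + 0)/m = m/m = 1)
R(S) = 1 + 14*S/3 (R(S) = 14*S/3 + 1 = 1 + 14*S/3)
I + R(8)*c(6) = 28/9 + (1 + (14/3)*8)*0 = 28/9 + (1 + 112/3)*0 = 28/9 + (115/3)*0 = 28/9 + 0 = 28/9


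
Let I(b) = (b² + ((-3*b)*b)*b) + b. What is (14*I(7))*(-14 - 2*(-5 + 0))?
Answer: 54488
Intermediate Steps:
I(b) = b + b² - 3*b³ (I(b) = (b² + (-3*b²)*b) + b = (b² - 3*b³) + b = b + b² - 3*b³)
(14*I(7))*(-14 - 2*(-5 + 0)) = (14*(7*(1 + 7 - 3*7²)))*(-14 - 2*(-5 + 0)) = (14*(7*(1 + 7 - 3*49)))*(-14 - 2*(-5)) = (14*(7*(1 + 7 - 147)))*(-14 + 10) = (14*(7*(-139)))*(-4) = (14*(-973))*(-4) = -13622*(-4) = 54488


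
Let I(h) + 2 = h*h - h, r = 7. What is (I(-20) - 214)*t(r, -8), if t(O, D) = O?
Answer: 1428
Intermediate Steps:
I(h) = -2 + h**2 - h (I(h) = -2 + (h*h - h) = -2 + (h**2 - h) = -2 + h**2 - h)
(I(-20) - 214)*t(r, -8) = ((-2 + (-20)**2 - 1*(-20)) - 214)*7 = ((-2 + 400 + 20) - 214)*7 = (418 - 214)*7 = 204*7 = 1428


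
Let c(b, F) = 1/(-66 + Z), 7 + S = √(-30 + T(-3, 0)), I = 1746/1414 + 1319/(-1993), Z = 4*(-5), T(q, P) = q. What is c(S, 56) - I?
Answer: -70841667/121178386 ≈ -0.58461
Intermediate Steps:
Z = -20
I = 807356/1409051 (I = 1746*(1/1414) + 1319*(-1/1993) = 873/707 - 1319/1993 = 807356/1409051 ≈ 0.57298)
S = -7 + I*√33 (S = -7 + √(-30 - 3) = -7 + √(-33) = -7 + I*√33 ≈ -7.0 + 5.7446*I)
c(b, F) = -1/86 (c(b, F) = 1/(-66 - 20) = 1/(-86) = -1/86)
c(S, 56) - I = -1/86 - 1*807356/1409051 = -1/86 - 807356/1409051 = -70841667/121178386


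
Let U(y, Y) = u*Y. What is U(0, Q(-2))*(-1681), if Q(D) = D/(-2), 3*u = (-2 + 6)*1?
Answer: -6724/3 ≈ -2241.3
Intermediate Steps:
u = 4/3 (u = ((-2 + 6)*1)/3 = (4*1)/3 = (1/3)*4 = 4/3 ≈ 1.3333)
Q(D) = -D/2 (Q(D) = D*(-1/2) = -D/2)
U(y, Y) = 4*Y/3
U(0, Q(-2))*(-1681) = (4*(-1/2*(-2))/3)*(-1681) = ((4/3)*1)*(-1681) = (4/3)*(-1681) = -6724/3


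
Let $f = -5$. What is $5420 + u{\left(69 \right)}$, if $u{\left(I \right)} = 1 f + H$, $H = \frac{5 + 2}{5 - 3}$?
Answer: $\frac{10837}{2} \approx 5418.5$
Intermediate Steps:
$H = \frac{7}{2} \approx 3.5$
$u{\left(I \right)} = - \frac{3}{2}$ ($u{\left(I \right)} = 1 \left(-5\right) + \frac{7}{2} = -5 + \frac{7}{2} = - \frac{3}{2}$)
$5420 + u{\left(69 \right)} = 5420 - \frac{3}{2} = \frac{10837}{2}$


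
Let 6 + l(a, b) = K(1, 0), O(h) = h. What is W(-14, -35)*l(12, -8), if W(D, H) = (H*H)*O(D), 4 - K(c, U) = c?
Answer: 51450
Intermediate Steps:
K(c, U) = 4 - c
l(a, b) = -3 (l(a, b) = -6 + (4 - 1*1) = -6 + (4 - 1) = -6 + 3 = -3)
W(D, H) = D*H**2 (W(D, H) = (H*H)*D = H**2*D = D*H**2)
W(-14, -35)*l(12, -8) = -14*(-35)**2*(-3) = -14*1225*(-3) = -17150*(-3) = 51450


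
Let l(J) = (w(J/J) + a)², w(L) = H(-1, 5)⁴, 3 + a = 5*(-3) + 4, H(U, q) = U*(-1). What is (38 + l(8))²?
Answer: 42849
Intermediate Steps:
H(U, q) = -U
a = -14 (a = -3 + (5*(-3) + 4) = -3 + (-15 + 4) = -3 - 11 = -14)
w(L) = 1 (w(L) = (-1*(-1))⁴ = 1⁴ = 1)
l(J) = 169 (l(J) = (1 - 14)² = (-13)² = 169)
(38 + l(8))² = (38 + 169)² = 207² = 42849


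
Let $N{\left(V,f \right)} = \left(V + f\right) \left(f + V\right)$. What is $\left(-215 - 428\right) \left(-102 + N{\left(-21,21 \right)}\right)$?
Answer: $65586$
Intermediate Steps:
$N{\left(V,f \right)} = \left(V + f\right)^{2}$ ($N{\left(V,f \right)} = \left(V + f\right) \left(V + f\right) = \left(V + f\right)^{2}$)
$\left(-215 - 428\right) \left(-102 + N{\left(-21,21 \right)}\right) = \left(-215 - 428\right) \left(-102 + \left(-21 + 21\right)^{2}\right) = - 643 \left(-102 + 0^{2}\right) = - 643 \left(-102 + 0\right) = \left(-643\right) \left(-102\right) = 65586$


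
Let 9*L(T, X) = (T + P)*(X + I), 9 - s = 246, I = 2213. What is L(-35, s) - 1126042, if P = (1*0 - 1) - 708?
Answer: -3868174/3 ≈ -1.2894e+6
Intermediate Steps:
P = -709 (P = (0 - 1) - 708 = -1 - 708 = -709)
s = -237 (s = 9 - 1*246 = 9 - 246 = -237)
L(T, X) = (-709 + T)*(2213 + X)/9 (L(T, X) = ((T - 709)*(X + 2213))/9 = ((-709 + T)*(2213 + X))/9 = (-709 + T)*(2213 + X)/9)
L(-35, s) - 1126042 = (-1569017/9 - 709/9*(-237) + (2213/9)*(-35) + (⅑)*(-35)*(-237)) - 1126042 = (-1569017/9 + 56011/3 - 77455/9 + 2765/3) - 1126042 = -490048/3 - 1126042 = -3868174/3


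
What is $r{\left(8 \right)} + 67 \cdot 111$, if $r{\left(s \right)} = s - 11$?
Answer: $7434$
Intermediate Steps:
$r{\left(s \right)} = -11 + s$
$r{\left(8 \right)} + 67 \cdot 111 = \left(-11 + 8\right) + 67 \cdot 111 = -3 + 7437 = 7434$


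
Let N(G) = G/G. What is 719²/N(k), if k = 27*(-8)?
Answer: 516961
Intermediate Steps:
k = -216
N(G) = 1
719²/N(k) = 719²/1 = 516961*1 = 516961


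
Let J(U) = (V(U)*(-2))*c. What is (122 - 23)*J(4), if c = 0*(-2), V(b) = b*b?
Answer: 0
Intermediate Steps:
V(b) = b²
c = 0
J(U) = 0 (J(U) = (U²*(-2))*0 = -2*U²*0 = 0)
(122 - 23)*J(4) = (122 - 23)*0 = 99*0 = 0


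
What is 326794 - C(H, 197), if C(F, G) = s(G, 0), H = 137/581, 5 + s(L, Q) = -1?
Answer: 326800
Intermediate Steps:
s(L, Q) = -6 (s(L, Q) = -5 - 1 = -6)
H = 137/581 (H = 137*(1/581) = 137/581 ≈ 0.23580)
C(F, G) = -6
326794 - C(H, 197) = 326794 - 1*(-6) = 326794 + 6 = 326800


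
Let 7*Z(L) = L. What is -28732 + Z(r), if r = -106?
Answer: -201230/7 ≈ -28747.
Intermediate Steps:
Z(L) = L/7
-28732 + Z(r) = -28732 + (1/7)*(-106) = -28732 - 106/7 = -201230/7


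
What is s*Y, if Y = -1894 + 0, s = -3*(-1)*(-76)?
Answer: 431832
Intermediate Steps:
s = -228 (s = 3*(-76) = -228)
Y = -1894
s*Y = -228*(-1894) = 431832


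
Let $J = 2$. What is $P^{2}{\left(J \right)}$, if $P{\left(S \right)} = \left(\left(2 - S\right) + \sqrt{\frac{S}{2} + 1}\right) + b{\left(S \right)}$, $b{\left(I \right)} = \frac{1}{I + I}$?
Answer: $\frac{33}{16} + \frac{\sqrt{2}}{2} \approx 2.7696$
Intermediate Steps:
$b{\left(I \right)} = \frac{1}{2 I}$
$P{\left(S \right)} = 2 + \sqrt{1 + \frac{S}{2}} + \frac{1}{2 S} - S$ ($P{\left(S \right)} = \left(\left(2 - S\right) + \sqrt{\frac{S}{2} + 1}\right) + \frac{1}{2 S} = \left(\left(2 - S\right) + \sqrt{1 + \frac{S}{2}}\right) + \frac{1}{2 S} = \left(2 + \sqrt{1 + \frac{S}{2}} - S\right) + \frac{1}{2 S} = 2 + \sqrt{1 + \frac{S}{2}} + \frac{1}{2 S} - S$)
$P^{2}{\left(J \right)} = \left(2 + \frac{1}{2 \cdot 2} + \frac{\sqrt{4 + 2 \cdot 2}}{2} - 2\right)^{2} = \left(2 + \frac{1}{2} \cdot \frac{1}{2} + \frac{\sqrt{4 + 4}}{2} - 2\right)^{2} = \left(2 + \frac{1}{4} + \frac{\sqrt{8}}{2} - 2\right)^{2} = \left(2 + \frac{1}{4} + \frac{2 \sqrt{2}}{2} - 2\right)^{2} = \left(2 + \frac{1}{4} + \sqrt{2} - 2\right)^{2} = \left(\frac{1}{4} + \sqrt{2}\right)^{2}$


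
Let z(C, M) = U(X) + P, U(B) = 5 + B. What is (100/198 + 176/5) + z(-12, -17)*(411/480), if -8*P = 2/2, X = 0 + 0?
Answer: 5053501/126720 ≈ 39.879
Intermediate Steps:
X = 0
P = -⅛ (P = -1/(4*2) = -⅛*1 = -⅛ ≈ -0.12500)
z(C, M) = 39/8 (z(C, M) = (5 + 0) - ⅛ = 5 - ⅛ = 39/8)
(100/198 + 176/5) + z(-12, -17)*(411/480) = (100/198 + 176/5) + 39*(411/480)/8 = (100*(1/198) + 176*(⅕)) + 39*(411*(1/480))/8 = (50/99 + 176/5) + (39/8)*(137/160) = 17674/495 + 5343/1280 = 5053501/126720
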